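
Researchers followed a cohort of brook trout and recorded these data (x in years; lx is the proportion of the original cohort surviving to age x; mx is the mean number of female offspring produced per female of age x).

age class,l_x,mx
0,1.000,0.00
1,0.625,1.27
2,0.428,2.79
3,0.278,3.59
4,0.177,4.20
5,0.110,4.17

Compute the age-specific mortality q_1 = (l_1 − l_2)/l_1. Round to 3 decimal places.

0.315

q_1 = (l_1 − l_2) / l_1 = (0.625 − 0.428) / 0.625
     = 0.197 / 0.625 = 0.3152 → 0.315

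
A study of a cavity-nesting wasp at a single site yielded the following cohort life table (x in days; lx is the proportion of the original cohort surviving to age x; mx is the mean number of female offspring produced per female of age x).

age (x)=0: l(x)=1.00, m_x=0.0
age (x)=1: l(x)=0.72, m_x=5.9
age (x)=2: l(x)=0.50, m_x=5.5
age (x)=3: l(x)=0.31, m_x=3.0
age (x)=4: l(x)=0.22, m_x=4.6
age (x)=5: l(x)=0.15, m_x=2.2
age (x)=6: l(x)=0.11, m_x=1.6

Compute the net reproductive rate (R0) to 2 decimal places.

lx·mx by age: 0, 4.248, 2.75, 0.93, 1.012, 0.33, 0.176
R0 = Σ lx·mx = 9.446 → 9.45

9.45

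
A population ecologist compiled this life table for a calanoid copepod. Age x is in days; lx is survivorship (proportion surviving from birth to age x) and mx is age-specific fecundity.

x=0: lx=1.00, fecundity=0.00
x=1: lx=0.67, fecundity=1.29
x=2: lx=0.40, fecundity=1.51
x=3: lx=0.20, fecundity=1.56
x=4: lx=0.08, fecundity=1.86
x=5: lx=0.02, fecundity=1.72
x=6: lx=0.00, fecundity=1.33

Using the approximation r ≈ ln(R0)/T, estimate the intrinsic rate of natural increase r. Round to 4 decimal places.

R0 = Σ lx·mx = 0 + 0.8643 + 0.604 + 0.312 + 0.1488 + 0.0344 + 0 = 1.9635
Σ x·lx·mx = 3.7755; T = 3.7755/1.9635 = 1.92284…
r ≈ ln(R0)/T = ln(1.9635)/1.92284… = 0.350902… → 0.3509

0.3509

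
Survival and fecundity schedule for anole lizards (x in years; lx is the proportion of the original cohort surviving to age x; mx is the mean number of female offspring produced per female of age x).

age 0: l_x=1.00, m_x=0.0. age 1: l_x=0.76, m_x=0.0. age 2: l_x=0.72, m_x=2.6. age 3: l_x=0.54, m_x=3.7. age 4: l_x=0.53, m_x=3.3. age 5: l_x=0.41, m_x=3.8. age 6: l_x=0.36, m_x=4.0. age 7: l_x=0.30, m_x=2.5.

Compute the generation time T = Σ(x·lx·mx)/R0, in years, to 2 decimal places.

lx·mx: 0, 0, 1.872, 1.998, 1.749, 1.558, 1.44, 0.75 → R0 = 9.367
x·lx·mx: 0, 0, 3.744, 5.994, 6.996, 7.79, 8.64, 5.25 → Σ = 38.414
T = 38.414 / 9.367 = 4.100993… → 4.10

4.10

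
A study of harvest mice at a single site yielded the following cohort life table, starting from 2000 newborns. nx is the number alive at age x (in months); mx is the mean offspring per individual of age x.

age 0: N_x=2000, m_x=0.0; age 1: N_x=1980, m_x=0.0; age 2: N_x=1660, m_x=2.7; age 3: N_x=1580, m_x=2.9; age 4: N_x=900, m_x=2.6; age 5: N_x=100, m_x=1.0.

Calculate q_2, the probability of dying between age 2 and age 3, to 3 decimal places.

lx = nx/n0 = nx/2000: 1, 0.99, 0.83, 0.79, 0.45, 0.05
q_2 = (l_2 − l_3) / l_2 = (0.83 − 0.79) / 0.83
     = 0.04 / 0.83 = 0.048193… → 0.048

0.048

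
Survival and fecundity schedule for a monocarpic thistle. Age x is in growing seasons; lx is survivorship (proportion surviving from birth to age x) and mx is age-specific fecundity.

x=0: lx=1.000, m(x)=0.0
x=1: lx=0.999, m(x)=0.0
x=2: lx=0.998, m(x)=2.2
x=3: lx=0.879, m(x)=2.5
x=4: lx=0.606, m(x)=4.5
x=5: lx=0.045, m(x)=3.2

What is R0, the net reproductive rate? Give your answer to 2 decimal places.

lx·mx by age: 0, 0, 2.1956, 2.1975, 2.727, 0.144
R0 = Σ lx·mx = 7.2641 → 7.26

7.26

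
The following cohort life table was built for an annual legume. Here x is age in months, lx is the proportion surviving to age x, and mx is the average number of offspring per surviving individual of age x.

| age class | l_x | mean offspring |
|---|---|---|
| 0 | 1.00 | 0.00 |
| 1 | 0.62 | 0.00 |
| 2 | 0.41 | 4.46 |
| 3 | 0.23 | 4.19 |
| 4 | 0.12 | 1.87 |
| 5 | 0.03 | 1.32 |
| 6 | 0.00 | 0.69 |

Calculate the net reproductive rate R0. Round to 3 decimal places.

lx·mx by age: 0, 0, 1.8286, 0.9637, 0.2244, 0.0396, 0
R0 = Σ lx·mx = 3.0563 → 3.056

3.056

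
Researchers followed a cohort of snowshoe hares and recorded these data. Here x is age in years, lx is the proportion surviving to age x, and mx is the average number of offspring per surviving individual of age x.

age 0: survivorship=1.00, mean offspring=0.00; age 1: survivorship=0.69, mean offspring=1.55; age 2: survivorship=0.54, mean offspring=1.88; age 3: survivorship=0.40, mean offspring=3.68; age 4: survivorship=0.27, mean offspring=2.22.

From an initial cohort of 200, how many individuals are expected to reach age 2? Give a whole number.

Expected survivors = N0 · l_2 = 200 × 0.54 = 108 → 108

108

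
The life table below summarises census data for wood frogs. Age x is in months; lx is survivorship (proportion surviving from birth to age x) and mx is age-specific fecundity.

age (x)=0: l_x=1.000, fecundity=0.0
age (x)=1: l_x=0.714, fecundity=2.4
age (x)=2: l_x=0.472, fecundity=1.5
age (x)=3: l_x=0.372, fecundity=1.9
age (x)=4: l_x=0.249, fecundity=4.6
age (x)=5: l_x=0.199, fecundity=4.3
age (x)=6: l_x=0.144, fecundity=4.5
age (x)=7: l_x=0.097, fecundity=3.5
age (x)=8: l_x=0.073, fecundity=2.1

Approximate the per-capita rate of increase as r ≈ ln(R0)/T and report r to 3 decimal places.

0.533

R0 = Σ lx·mx = 0 + 1.7136 + 0.708 + 0.7068 + 1.1454 + 0.8557 + 0.648 + 0.3395 + 0.1533 = 6.2703
Σ x·lx·mx = 21.601; T = 21.601/6.2703 = 3.44497…
r ≈ ln(R0)/T = ln(6.2703)/3.44497… = 0.5329… → 0.533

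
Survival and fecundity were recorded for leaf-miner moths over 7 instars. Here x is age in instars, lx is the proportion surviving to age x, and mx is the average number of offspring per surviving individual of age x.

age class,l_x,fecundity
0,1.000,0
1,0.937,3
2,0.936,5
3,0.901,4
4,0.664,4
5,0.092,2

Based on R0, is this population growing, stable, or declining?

growing

R0 = Σ lx·mx = 0 + 2.811 + 4.68 + 3.604 + 2.656 + 0.184 = 13.935
R0 > 1, so the population is growing.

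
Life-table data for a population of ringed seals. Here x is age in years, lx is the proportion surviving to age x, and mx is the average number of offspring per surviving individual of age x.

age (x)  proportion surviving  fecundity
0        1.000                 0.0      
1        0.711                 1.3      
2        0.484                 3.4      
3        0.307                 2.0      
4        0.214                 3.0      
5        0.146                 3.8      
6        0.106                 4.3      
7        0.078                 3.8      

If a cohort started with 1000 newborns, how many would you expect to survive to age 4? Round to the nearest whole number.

214

Expected survivors = N0 · l_4 = 1000 × 0.214 = 214 → 214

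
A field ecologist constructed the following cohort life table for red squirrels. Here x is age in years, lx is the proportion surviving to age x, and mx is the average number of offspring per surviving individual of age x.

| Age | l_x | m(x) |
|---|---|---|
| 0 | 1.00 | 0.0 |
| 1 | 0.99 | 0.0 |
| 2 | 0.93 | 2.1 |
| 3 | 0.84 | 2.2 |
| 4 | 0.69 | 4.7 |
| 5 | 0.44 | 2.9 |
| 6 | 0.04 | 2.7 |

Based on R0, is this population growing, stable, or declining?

R0 = Σ lx·mx = 0 + 0 + 1.953 + 1.848 + 3.243 + 1.276 + 0.108 = 8.428
R0 > 1, so the population is growing.

growing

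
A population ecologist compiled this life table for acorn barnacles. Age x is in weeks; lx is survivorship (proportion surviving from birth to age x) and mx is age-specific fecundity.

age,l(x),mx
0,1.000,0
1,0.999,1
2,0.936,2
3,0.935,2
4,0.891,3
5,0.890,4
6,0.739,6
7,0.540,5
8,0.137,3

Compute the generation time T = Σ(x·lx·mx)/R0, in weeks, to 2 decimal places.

4.73

lx·mx: 0, 0.999, 1.872, 1.87, 2.673, 3.56, 4.434, 2.7, 0.411 → R0 = 18.519
x·lx·mx: 0, 0.999, 3.744, 5.61, 10.692, 17.8, 26.604, 18.9, 3.288 → Σ = 87.637
T = 87.637 / 18.519 = 4.732275… → 4.73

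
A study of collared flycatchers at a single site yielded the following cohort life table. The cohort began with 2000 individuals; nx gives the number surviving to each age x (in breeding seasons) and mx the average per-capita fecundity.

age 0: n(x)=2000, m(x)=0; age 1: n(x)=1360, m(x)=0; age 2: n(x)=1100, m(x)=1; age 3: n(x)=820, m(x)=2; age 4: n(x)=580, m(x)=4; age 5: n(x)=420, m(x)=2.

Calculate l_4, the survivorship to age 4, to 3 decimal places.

l_4 = n_4/n_0 = 580/2000 = 0.29 → 0.290

0.290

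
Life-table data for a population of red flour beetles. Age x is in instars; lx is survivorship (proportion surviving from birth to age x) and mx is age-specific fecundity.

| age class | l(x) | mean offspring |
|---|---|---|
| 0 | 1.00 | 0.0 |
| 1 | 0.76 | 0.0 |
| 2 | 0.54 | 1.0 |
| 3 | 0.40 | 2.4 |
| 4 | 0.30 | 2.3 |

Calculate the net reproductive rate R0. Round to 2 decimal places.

2.19

lx·mx by age: 0, 0, 0.54, 0.96, 0.69
R0 = Σ lx·mx = 2.19 → 2.19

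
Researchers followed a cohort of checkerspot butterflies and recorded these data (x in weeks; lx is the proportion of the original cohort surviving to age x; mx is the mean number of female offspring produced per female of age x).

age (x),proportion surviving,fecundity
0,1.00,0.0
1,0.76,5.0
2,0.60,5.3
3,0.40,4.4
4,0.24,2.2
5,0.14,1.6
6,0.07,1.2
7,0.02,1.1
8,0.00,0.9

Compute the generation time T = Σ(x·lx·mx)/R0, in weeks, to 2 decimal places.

lx·mx: 0, 3.8, 3.18, 1.76, 0.528, 0.224, 0.084, 0.022, 0 → R0 = 9.598
x·lx·mx: 0, 3.8, 6.36, 5.28, 2.112, 1.12, 0.504, 0.154, 0 → Σ = 19.33
T = 19.33 / 9.598 = 2.013961… → 2.01

2.01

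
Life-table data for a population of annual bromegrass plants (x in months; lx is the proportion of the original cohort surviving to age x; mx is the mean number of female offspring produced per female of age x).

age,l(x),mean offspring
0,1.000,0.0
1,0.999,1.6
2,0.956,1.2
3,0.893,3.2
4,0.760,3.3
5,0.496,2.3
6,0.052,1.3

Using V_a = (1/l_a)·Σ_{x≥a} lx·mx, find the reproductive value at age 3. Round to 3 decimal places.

lx·mx for x ≥ 3: 2.8576, 2.508, 1.1408, 0.0676 → sum = 6.574
V_3 = 6.574 / l_3 = 6.574 / 0.893 = 7.361702… → 7.362

7.362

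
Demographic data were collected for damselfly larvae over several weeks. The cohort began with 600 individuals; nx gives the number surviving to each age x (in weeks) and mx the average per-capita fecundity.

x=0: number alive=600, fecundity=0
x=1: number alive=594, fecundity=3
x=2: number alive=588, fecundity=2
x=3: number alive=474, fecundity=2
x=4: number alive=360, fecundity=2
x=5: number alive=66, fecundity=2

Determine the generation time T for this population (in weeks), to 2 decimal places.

lx = nx/n0 = nx/600: 1, 0.99, 0.98, 0.79, 0.6, 0.11
lx·mx: 0, 2.97, 1.96, 1.58, 1.2, 0.22 → R0 = 7.93
x·lx·mx: 0, 2.97, 3.92, 4.74, 4.8, 1.1 → Σ = 17.53
T = 17.53 / 7.93 = 2.210593… → 2.21

2.21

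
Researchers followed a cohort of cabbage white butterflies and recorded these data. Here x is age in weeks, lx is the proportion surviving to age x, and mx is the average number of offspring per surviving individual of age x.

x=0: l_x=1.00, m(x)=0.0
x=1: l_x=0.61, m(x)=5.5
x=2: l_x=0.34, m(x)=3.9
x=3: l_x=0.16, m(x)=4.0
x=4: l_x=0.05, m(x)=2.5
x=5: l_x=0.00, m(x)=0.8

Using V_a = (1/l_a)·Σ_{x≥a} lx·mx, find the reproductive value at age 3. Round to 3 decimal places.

lx·mx for x ≥ 3: 0.64, 0.125, 0 → sum = 0.765
V_3 = 0.765 / l_3 = 0.765 / 0.16 = 4.78125 → 4.781

4.781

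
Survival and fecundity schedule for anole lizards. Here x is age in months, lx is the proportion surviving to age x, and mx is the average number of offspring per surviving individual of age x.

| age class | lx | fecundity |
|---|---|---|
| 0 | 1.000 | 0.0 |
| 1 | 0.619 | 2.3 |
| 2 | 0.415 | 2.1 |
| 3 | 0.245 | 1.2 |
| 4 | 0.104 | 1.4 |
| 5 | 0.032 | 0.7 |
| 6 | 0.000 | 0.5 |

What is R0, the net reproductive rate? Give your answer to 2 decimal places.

2.76

lx·mx by age: 0, 1.4237, 0.8715, 0.294, 0.1456, 0.0224, 0
R0 = Σ lx·mx = 2.7572 → 2.76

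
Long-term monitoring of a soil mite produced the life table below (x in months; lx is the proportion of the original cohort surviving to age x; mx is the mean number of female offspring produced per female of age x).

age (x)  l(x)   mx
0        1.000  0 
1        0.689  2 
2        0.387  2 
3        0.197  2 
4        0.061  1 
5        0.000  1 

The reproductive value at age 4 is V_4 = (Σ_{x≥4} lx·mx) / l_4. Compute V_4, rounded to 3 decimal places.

lx·mx for x ≥ 4: 0.061, 0 → sum = 0.061
V_4 = 0.061 / l_4 = 0.061 / 0.061 = 1 → 1.000

1.000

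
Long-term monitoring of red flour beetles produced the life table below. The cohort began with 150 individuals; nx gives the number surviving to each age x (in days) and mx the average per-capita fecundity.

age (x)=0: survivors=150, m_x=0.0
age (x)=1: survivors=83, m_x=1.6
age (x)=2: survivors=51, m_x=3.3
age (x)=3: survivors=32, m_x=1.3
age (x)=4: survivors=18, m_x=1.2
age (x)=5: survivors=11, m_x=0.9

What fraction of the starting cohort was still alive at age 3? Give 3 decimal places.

0.213

l_3 = n_3/n_0 = 32/150 = 0.213333… → 0.213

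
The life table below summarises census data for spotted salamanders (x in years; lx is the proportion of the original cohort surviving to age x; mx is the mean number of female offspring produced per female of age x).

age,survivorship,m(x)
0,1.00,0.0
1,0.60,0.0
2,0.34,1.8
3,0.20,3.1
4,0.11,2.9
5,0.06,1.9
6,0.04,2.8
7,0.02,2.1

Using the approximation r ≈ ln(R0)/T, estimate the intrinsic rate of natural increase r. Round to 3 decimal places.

0.185

R0 = Σ lx·mx = 0 + 0 + 0.612 + 0.62 + 0.319 + 0.114 + 0.112 + 0.042 = 1.819
Σ x·lx·mx = 5.896; T = 5.896/1.819 = 3.24134…
r ≈ ln(R0)/T = ln(1.819)/3.24134… = 0.18458… → 0.185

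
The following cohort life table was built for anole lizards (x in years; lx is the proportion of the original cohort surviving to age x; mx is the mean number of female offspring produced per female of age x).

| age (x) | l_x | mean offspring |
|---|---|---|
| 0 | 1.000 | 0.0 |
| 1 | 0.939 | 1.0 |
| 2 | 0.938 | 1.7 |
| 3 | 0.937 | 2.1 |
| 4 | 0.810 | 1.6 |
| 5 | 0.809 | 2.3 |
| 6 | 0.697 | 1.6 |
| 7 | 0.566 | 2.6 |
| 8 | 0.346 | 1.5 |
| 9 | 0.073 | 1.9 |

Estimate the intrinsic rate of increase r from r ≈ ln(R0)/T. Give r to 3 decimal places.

R0 = Σ lx·mx = 0 + 0.939 + 1.5946 + 1.9677 + 1.296 + 1.8607 + 1.1152 + 1.4716 + 0.519 + 0.1387 = 10.9025
Σ x·lx·mx = 46.9115; T = 46.9115/10.9025 = 4.30282…
r ≈ ln(R0)/T = ln(10.9025)/4.30282… = 0.55522… → 0.555

0.555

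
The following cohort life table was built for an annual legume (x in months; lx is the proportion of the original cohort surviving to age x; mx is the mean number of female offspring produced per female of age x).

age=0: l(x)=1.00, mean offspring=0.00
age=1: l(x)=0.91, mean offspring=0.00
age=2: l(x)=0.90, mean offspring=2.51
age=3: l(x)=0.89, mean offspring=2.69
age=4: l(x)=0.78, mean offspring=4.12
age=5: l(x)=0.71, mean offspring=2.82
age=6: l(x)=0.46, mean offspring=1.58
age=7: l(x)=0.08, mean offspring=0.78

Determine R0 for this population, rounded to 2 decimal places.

lx·mx by age: 0, 0, 2.259, 2.3941, 3.2136, 2.0022, 0.7268, 0.0624
R0 = Σ lx·mx = 10.6581 → 10.66

10.66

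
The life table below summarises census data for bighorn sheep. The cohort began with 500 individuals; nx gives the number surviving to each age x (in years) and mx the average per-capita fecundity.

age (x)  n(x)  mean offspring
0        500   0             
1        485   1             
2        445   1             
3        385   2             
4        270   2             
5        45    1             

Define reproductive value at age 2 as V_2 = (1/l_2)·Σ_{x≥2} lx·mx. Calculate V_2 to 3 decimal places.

4.045

lx = nx/n0 = nx/500: 1, 0.97, 0.89, 0.77, 0.54, 0.09
lx·mx for x ≥ 2: 0.89, 1.54, 1.08, 0.09 → sum = 3.6
V_2 = 3.6 / l_2 = 3.6 / 0.89 = 4.044944… → 4.045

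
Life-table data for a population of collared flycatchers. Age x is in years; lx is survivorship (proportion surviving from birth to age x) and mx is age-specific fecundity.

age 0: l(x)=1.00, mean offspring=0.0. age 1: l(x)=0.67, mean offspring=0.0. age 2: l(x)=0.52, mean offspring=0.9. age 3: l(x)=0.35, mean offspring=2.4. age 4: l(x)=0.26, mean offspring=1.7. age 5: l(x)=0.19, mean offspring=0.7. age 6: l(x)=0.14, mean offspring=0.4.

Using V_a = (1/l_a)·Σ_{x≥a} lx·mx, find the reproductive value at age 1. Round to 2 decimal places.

lx·mx for x ≥ 1: 0, 0.468, 0.84, 0.442, 0.133, 0.056 → sum = 1.939
V_1 = 1.939 / l_1 = 1.939 / 0.67 = 2.89403… → 2.89

2.89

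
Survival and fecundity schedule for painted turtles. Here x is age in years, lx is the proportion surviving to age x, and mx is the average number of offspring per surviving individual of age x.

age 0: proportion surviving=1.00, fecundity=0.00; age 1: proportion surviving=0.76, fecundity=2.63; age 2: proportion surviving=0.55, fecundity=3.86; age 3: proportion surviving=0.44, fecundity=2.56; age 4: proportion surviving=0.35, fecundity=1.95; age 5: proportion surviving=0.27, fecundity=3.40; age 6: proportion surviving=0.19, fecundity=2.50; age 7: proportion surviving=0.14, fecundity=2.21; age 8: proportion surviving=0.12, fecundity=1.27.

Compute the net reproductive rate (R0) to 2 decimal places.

lx·mx by age: 0, 1.9988, 2.123, 1.1264, 0.6825, 0.918, 0.475, 0.3094, 0.1524
R0 = Σ lx·mx = 7.7855 → 7.79

7.79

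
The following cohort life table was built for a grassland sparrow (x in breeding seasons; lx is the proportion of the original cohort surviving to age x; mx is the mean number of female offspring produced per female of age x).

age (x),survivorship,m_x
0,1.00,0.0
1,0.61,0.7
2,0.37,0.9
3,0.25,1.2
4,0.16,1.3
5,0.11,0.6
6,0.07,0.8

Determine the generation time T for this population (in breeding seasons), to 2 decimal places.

2.51

lx·mx: 0, 0.427, 0.333, 0.3, 0.208, 0.066, 0.056 → R0 = 1.39
x·lx·mx: 0, 0.427, 0.666, 0.9, 0.832, 0.33, 0.336 → Σ = 3.491
T = 3.491 / 1.39 = 2.511511… → 2.51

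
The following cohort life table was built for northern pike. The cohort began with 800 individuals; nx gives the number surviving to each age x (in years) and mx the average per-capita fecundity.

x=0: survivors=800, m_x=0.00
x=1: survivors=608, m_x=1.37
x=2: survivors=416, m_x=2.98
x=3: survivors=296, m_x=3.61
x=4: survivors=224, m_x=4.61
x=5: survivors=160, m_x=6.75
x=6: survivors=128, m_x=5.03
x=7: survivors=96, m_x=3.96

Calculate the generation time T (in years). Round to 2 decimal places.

3.60

lx = nx/n0 = nx/800: 1, 0.76, 0.52, 0.37, 0.28, 0.2, 0.16, 0.12
lx·mx: 0, 1.0412, 1.5496, 1.3357, 1.2908, 1.35, 0.8048, 0.4752 → R0 = 7.8473
x·lx·mx: 0, 1.0412, 3.0992, 4.0071, 5.1632, 6.75, 4.8288, 3.3264 → Σ = 28.2159
T = 28.2159 / 7.8473 = 3.595619… → 3.60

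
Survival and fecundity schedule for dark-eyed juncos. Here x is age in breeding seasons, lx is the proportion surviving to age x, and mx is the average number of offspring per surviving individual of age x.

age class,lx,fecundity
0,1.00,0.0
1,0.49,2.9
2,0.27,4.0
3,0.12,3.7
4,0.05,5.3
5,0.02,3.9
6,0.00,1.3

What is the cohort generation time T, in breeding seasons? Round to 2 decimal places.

1.94

lx·mx: 0, 1.421, 1.08, 0.444, 0.265, 0.078, 0 → R0 = 3.288
x·lx·mx: 0, 1.421, 2.16, 1.332, 1.06, 0.39, 0 → Σ = 6.363
T = 6.363 / 3.288 = 1.935219… → 1.94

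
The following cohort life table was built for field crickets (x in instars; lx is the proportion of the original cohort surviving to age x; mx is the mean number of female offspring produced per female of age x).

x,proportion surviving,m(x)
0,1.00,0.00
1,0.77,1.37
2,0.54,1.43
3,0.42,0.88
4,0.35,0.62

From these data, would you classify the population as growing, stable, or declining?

R0 = Σ lx·mx = 0 + 1.0549 + 0.7722 + 0.3696 + 0.217 = 2.4137
R0 > 1, so the population is growing.

growing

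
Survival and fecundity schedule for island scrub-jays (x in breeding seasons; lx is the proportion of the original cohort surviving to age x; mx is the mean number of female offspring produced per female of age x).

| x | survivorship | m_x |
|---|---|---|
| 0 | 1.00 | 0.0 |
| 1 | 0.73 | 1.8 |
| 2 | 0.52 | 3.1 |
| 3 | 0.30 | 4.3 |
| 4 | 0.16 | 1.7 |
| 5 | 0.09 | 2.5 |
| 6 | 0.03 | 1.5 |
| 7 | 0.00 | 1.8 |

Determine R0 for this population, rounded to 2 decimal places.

lx·mx by age: 0, 1.314, 1.612, 1.29, 0.272, 0.225, 0.045, 0
R0 = Σ lx·mx = 4.758 → 4.76

4.76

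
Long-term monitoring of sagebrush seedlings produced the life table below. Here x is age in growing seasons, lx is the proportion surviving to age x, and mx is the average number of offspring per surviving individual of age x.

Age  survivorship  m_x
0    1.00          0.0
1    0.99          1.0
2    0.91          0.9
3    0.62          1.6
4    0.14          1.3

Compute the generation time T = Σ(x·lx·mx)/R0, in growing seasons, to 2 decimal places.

lx·mx: 0, 0.99, 0.819, 0.992, 0.182 → R0 = 2.983
x·lx·mx: 0, 0.99, 1.638, 2.976, 0.728 → Σ = 6.332
T = 6.332 / 2.983 = 2.122695… → 2.12

2.12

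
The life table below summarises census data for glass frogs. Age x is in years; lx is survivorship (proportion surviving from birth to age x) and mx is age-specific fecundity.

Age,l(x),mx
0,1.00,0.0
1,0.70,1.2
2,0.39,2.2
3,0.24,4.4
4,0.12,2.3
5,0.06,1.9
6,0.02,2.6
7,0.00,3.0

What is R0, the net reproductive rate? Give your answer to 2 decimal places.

3.20

lx·mx by age: 0, 0.84, 0.858, 1.056, 0.276, 0.114, 0.052, 0
R0 = Σ lx·mx = 3.196 → 3.20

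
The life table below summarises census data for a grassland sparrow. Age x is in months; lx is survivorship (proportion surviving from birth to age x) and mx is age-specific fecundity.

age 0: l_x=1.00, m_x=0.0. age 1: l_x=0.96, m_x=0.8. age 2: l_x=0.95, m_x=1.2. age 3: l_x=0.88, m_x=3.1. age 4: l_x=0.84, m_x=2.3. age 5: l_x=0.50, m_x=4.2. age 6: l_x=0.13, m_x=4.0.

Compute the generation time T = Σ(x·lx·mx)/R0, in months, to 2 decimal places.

lx·mx: 0, 0.768, 1.14, 2.728, 1.932, 2.1, 0.52 → R0 = 9.188
x·lx·mx: 0, 0.768, 2.28, 8.184, 7.728, 10.5, 3.12 → Σ = 32.58
T = 32.58 / 9.188 = 3.545929… → 3.55

3.55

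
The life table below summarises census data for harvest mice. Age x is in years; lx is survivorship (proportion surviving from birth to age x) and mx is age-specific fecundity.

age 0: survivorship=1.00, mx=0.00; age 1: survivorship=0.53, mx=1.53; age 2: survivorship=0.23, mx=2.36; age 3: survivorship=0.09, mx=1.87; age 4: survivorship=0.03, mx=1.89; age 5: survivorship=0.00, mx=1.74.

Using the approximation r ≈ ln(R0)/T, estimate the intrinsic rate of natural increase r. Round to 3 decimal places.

0.274

R0 = Σ lx·mx = 0 + 0.8109 + 0.5428 + 0.1683 + 0.0567 + 0 = 1.5787
Σ x·lx·mx = 2.6282; T = 2.6282/1.5787 = 1.66479…
r ≈ ln(R0)/T = ln(1.5787)/1.66479… = 0.27427… → 0.274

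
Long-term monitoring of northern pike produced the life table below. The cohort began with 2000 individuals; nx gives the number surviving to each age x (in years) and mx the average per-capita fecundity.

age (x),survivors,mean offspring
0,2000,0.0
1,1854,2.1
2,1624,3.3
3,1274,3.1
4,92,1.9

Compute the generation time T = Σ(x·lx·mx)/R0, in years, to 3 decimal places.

2.030

lx = nx/n0 = nx/2000: 1, 0.927, 0.812, 0.637, 0.046
lx·mx: 0, 1.9467, 2.6796, 1.9747, 0.0874 → R0 = 6.6884
x·lx·mx: 0, 1.9467, 5.3592, 5.9241, 0.3496 → Σ = 13.5796
T = 13.5796 / 6.6884 = 2.030321… → 2.030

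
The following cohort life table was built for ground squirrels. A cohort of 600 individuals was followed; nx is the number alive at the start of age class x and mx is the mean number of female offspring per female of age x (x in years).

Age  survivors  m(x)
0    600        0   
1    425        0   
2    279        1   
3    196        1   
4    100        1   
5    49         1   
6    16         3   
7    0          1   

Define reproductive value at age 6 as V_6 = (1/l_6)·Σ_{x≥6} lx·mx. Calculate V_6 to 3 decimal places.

3.000

lx = nx/n0 = nx/600: 1, 0.70833…, 0.465, 0.32667…, 0.16667…, 0.08167…, 0.02667…, 0
lx·mx for x ≥ 6: 0.08…, 0 → sum = 0.08…
V_6 = 0.08… / l_6 = 0.08… / 0.026667… = 3 → 3.000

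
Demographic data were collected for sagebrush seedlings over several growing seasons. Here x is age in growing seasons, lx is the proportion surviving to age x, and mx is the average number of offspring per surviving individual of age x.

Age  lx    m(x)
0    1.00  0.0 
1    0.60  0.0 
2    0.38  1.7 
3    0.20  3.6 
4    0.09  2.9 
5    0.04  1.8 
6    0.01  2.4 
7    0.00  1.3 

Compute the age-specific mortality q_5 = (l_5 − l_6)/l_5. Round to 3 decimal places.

0.750

q_5 = (l_5 − l_6) / l_5 = (0.04 − 0.01) / 0.04
     = 0.03 / 0.04 = 0.75 → 0.750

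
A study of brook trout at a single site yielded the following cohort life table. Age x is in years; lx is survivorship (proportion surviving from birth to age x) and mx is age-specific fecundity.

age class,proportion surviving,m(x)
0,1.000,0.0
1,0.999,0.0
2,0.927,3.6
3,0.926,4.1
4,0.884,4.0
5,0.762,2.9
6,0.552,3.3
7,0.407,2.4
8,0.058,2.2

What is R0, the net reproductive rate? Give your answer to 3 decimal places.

15.806

lx·mx by age: 0, 0, 3.3372, 3.7966, 3.536, 2.2098, 1.8216, 0.9768, 0.1276
R0 = Σ lx·mx = 15.8056 → 15.806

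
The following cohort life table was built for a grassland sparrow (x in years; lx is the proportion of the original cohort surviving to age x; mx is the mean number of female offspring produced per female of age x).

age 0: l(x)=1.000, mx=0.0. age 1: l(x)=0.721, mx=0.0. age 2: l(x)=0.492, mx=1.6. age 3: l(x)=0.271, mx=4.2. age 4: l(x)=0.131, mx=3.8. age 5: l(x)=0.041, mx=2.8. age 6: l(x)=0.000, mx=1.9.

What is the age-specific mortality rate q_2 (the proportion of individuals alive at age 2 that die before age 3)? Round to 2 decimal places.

q_2 = (l_2 − l_3) / l_2 = (0.492 − 0.271) / 0.492
     = 0.221 / 0.492 = 0.449187… → 0.45

0.45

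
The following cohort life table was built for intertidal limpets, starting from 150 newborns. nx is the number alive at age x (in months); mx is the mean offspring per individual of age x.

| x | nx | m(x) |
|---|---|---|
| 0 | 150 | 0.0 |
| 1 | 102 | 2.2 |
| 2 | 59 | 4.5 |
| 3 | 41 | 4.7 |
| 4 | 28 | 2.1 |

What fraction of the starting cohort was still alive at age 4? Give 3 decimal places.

l_4 = n_4/n_0 = 28/150 = 0.186667… → 0.187

0.187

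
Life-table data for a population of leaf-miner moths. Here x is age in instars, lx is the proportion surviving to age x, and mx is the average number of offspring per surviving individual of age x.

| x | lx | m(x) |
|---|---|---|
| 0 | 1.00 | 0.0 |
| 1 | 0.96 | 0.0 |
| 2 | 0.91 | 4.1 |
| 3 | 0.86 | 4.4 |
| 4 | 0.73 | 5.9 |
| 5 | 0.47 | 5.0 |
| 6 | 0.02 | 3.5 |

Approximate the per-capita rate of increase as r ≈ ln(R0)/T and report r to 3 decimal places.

0.785

R0 = Σ lx·mx = 0 + 0 + 3.731 + 3.784 + 4.307 + 2.35 + 0.07 = 14.242
Σ x·lx·mx = 48.212; T = 48.212/14.242 = 3.3852…
r ≈ ln(R0)/T = ln(14.242)/3.3852… = 0.78465… → 0.785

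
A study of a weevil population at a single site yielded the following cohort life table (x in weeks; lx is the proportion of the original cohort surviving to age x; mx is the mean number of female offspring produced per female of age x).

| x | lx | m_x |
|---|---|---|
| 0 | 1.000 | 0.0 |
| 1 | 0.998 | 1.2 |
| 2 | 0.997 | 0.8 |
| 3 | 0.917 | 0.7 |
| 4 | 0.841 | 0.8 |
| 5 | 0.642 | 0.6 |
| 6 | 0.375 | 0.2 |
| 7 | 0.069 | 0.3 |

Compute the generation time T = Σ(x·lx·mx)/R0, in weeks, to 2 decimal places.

lx·mx: 0, 1.1976, 0.7976, 0.6419, 0.6728, 0.3852, 0.075, 0.0207 → R0 = 3.7908
x·lx·mx: 0, 1.1976, 1.5952, 1.9257, 2.6912, 1.926, 0.45, 0.1449 → Σ = 9.9306
T = 9.9306 / 3.7908 = 2.619658… → 2.62

2.62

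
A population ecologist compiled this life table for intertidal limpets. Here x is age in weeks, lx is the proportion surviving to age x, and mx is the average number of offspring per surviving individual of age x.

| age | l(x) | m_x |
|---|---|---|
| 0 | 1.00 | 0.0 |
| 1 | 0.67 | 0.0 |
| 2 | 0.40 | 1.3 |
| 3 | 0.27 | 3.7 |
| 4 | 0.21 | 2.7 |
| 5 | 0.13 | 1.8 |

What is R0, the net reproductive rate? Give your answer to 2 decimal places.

lx·mx by age: 0, 0, 0.52, 0.999, 0.567, 0.234
R0 = Σ lx·mx = 2.32 → 2.32

2.32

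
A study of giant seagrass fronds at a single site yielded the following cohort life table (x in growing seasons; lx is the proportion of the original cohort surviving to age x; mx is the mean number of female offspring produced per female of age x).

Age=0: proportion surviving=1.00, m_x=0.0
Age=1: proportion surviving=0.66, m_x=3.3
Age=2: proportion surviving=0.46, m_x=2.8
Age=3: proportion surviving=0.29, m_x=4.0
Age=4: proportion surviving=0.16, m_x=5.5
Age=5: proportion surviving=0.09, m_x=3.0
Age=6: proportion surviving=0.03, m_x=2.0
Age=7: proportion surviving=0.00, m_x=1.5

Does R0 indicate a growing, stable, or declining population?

growing

R0 = Σ lx·mx = 0 + 2.178 + 1.288 + 1.16 + 0.88 + 0.27 + 0.06 + 0 = 5.836
R0 > 1, so the population is growing.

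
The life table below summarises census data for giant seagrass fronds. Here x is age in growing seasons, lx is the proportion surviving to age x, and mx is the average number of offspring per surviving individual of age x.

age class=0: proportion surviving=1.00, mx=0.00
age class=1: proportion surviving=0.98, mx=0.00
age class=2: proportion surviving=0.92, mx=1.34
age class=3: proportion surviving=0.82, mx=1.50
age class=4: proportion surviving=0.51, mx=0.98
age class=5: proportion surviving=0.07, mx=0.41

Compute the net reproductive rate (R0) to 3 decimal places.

2.991

lx·mx by age: 0, 0, 1.2328, 1.23, 0.4998, 0.0287
R0 = Σ lx·mx = 2.9913 → 2.991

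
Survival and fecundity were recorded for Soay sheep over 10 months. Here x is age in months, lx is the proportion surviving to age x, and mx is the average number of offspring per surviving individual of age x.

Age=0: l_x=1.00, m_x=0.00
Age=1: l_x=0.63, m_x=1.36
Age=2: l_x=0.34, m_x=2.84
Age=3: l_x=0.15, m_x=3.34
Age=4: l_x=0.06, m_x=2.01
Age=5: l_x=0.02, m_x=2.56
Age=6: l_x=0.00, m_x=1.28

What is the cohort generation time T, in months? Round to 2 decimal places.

lx·mx: 0, 0.8568, 0.9656, 0.501, 0.1206, 0.0512, 0 → R0 = 2.4952
x·lx·mx: 0, 0.8568, 1.9312, 1.503, 0.4824, 0.256, 0 → Σ = 5.0294
T = 5.0294 / 2.4952 = 2.01563… → 2.02

2.02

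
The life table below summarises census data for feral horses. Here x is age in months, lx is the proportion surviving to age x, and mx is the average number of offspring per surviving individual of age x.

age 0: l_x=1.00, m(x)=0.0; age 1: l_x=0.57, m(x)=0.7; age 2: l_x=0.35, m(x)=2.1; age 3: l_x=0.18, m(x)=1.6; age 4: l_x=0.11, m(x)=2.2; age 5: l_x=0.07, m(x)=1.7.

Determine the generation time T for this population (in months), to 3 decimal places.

2.409

lx·mx: 0, 0.399, 0.735, 0.288, 0.242, 0.119 → R0 = 1.783
x·lx·mx: 0, 0.399, 1.47, 0.864, 0.968, 0.595 → Σ = 4.296
T = 4.296 / 1.783 = 2.409422… → 2.409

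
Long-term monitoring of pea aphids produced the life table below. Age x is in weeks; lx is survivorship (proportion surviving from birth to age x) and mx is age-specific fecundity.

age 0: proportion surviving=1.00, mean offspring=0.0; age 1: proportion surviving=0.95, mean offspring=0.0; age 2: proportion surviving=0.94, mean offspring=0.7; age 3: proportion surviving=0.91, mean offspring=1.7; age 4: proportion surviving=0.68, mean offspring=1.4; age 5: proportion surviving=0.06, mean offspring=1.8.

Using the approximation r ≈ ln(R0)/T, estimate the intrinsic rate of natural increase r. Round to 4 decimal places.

0.3749

R0 = Σ lx·mx = 0 + 0 + 0.658 + 1.547 + 0.952 + 0.108 = 3.265
Σ x·lx·mx = 10.305; T = 10.305/3.265 = 3.1562…
r ≈ ln(R0)/T = ln(3.265)/3.1562… = 0.3749… → 0.3749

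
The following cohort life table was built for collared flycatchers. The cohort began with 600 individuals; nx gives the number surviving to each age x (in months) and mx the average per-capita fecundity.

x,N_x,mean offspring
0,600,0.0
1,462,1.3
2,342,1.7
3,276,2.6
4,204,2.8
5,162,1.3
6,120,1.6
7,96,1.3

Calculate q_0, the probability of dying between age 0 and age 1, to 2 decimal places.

lx = nx/n0 = nx/600: 1, 0.77, 0.57, 0.46, 0.34, 0.27, 0.2, 0.16
q_0 = (l_0 − l_1) / l_0 = (1 − 0.77) / 1
     = 0.23 / 1 = 0.23 → 0.23

0.23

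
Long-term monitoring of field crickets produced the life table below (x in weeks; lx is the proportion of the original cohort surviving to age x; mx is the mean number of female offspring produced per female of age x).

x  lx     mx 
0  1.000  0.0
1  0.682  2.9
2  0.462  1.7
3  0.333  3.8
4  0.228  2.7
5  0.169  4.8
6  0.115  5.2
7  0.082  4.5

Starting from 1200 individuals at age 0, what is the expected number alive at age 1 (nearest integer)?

Expected survivors = N0 · l_1 = 1200 × 0.682 = 818.4 → 818

818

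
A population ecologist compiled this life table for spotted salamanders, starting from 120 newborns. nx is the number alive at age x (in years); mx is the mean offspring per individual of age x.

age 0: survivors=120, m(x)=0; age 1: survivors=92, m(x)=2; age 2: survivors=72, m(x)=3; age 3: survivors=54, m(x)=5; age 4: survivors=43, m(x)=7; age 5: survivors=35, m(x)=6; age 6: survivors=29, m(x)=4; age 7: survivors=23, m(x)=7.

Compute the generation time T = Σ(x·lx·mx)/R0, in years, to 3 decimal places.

3.774

lx = nx/n0 = nx/120: 1, 0.76667…, 0.6, 0.45, 0.35833…, 0.29167…, 0.24167…, 0.19167…
lx·mx: 0, 1.533333…, 1.8, 2.25, 2.508333…, 1.75…, 0.966667…, 1.341667… → R0 = 12.15…
x·lx·mx: 0, 1.533333…, 3.6, 6.75, 10.033333…, 8.75…, 5.8…, 9.391667… → Σ = 45.858333…
T = 45.858333… / 12.15… = 3.774348… → 3.774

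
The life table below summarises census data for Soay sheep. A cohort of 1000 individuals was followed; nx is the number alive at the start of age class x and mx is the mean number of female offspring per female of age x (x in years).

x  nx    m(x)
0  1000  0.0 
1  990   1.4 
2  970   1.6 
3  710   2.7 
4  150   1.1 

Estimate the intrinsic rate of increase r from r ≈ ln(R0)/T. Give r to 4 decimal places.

0.7430

lx = nx/n0 = nx/1000: 1, 0.99, 0.97, 0.71, 0.15
R0 = Σ lx·mx = 0 + 1.386 + 1.552 + 1.917 + 0.165 = 5.02
Σ x·lx·mx = 10.901; T = 10.901/5.02 = 2.17151…
r ≈ ln(R0)/T = ln(5.02)/2.17151… = 0.742998… → 0.7430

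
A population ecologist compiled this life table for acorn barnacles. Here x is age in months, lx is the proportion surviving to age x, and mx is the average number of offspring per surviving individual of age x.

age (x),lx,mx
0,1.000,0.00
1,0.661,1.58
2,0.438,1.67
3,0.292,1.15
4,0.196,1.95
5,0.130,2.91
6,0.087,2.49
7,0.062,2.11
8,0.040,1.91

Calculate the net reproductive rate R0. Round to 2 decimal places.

3.30

lx·mx by age: 0, 1.04438, 0.73146, 0.3358, 0.3822, 0.3783, 0.21663, 0.13082, 0.0764
R0 = Σ lx·mx = 3.29599 → 3.30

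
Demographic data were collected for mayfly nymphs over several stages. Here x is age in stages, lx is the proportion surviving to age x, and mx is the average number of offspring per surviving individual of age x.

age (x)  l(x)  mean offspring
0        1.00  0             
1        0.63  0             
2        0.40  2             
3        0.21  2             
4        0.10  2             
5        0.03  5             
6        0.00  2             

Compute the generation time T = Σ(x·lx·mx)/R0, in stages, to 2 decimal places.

2.81

lx·mx: 0, 0, 0.8, 0.42, 0.2, 0.15, 0 → R0 = 1.57
x·lx·mx: 0, 0, 1.6, 1.26, 0.8, 0.75, 0 → Σ = 4.41
T = 4.41 / 1.57 = 2.808917… → 2.81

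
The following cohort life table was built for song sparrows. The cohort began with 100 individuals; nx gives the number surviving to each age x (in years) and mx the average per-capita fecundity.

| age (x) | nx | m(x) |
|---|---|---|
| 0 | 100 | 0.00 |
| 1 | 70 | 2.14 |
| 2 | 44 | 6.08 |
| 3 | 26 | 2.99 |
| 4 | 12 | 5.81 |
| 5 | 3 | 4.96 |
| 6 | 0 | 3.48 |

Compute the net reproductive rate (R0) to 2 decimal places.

5.80

lx = nx/n0 = nx/100: 1, 0.7, 0.44, 0.26, 0.12, 0.03, 0
lx·mx by age: 0, 1.498, 2.6752, 0.7774, 0.6972, 0.1488, 0
R0 = Σ lx·mx = 5.7966 → 5.80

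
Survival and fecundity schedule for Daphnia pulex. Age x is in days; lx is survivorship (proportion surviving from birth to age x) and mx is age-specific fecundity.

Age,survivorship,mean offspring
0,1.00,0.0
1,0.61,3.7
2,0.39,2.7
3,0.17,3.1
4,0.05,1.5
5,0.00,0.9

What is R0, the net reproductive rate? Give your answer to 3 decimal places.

lx·mx by age: 0, 2.257, 1.053, 0.527, 0.075, 0
R0 = Σ lx·mx = 3.912 → 3.912

3.912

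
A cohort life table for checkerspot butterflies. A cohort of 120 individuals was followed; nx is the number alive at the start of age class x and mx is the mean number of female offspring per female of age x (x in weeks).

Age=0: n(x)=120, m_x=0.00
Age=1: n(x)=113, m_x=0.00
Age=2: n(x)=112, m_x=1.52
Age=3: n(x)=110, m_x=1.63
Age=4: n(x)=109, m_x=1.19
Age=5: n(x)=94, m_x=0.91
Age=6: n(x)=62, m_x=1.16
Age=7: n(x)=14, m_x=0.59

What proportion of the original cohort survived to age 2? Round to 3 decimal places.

l_2 = n_2/n_0 = 112/120 = 0.933333… → 0.933

0.933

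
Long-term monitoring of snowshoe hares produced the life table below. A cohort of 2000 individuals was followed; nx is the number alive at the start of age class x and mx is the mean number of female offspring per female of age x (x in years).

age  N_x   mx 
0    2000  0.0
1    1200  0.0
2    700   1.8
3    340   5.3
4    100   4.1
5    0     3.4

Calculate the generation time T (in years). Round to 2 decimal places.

2.76

lx = nx/n0 = nx/2000: 1, 0.6, 0.35, 0.17, 0.05, 0
lx·mx: 0, 0, 0.63, 0.901, 0.205, 0 → R0 = 1.736
x·lx·mx: 0, 0, 1.26, 2.703, 0.82, 0 → Σ = 4.783
T = 4.783 / 1.736 = 2.755184… → 2.76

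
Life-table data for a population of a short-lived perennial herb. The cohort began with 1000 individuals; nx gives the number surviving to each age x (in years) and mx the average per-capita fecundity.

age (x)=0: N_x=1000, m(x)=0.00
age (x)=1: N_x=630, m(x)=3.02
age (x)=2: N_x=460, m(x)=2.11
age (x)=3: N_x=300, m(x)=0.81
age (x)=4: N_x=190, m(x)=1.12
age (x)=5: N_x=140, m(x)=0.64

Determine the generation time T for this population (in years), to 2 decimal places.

1.72

lx = nx/n0 = nx/1000: 1, 0.63, 0.46, 0.3, 0.19, 0.14
lx·mx: 0, 1.9026, 0.9706, 0.243, 0.2128, 0.0896 → R0 = 3.4186
x·lx·mx: 0, 1.9026, 1.9412, 0.729, 0.8512, 0.448 → Σ = 5.872
T = 5.872 / 3.4186 = 1.717662… → 1.72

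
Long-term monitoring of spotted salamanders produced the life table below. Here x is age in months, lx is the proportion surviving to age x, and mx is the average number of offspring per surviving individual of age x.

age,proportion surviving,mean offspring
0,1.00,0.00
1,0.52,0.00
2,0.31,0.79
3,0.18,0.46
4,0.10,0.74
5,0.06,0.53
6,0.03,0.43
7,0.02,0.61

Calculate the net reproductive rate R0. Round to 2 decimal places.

lx·mx by age: 0, 0, 0.2449, 0.0828, 0.074, 0.0318, 0.0129, 0.0122
R0 = Σ lx·mx = 0.4586 → 0.46

0.46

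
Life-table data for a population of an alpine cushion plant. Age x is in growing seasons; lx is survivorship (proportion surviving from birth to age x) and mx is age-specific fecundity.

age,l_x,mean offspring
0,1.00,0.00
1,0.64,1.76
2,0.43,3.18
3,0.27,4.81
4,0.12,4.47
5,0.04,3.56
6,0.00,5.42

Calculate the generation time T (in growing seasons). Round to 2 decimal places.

lx·mx: 0, 1.1264, 1.3674, 1.2987, 0.5364, 0.1424, 0 → R0 = 4.4713
x·lx·mx: 0, 1.1264, 2.7348, 3.8961, 2.1456, 0.712, 0 → Σ = 10.6149
T = 10.6149 / 4.4713 = 2.374008… → 2.37

2.37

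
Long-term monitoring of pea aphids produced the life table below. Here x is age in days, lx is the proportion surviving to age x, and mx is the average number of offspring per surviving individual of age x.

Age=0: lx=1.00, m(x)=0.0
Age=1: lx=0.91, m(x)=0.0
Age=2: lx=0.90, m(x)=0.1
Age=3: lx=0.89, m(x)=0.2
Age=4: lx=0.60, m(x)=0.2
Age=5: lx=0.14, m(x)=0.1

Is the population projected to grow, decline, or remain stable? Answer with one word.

declining

R0 = Σ lx·mx = 0 + 0 + 0.09 + 0.178 + 0.12 + 0.014 = 0.402
R0 < 1, so the population is declining.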